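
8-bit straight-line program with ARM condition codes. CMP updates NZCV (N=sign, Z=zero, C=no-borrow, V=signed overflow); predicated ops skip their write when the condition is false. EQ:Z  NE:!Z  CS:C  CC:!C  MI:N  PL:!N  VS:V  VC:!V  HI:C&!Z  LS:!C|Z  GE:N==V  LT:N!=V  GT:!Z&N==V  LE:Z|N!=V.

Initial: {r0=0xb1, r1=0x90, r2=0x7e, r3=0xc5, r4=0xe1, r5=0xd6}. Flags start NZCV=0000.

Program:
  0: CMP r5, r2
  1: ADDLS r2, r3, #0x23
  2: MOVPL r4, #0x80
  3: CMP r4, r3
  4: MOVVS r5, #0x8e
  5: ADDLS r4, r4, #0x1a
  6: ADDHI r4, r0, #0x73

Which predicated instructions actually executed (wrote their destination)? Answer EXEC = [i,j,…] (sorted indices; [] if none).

EXEC = [2,5]

[0] flags=0011 → (cmp)
[1] flags=0011 LS?F → skip
[2] flags=0011 PL?T → r4=0x80
[3] flags=1000 → (cmp)
[4] flags=1000 VS?F → skip
[5] flags=1000 LS?T → r4=0x9a
[6] flags=1000 HI?F → skip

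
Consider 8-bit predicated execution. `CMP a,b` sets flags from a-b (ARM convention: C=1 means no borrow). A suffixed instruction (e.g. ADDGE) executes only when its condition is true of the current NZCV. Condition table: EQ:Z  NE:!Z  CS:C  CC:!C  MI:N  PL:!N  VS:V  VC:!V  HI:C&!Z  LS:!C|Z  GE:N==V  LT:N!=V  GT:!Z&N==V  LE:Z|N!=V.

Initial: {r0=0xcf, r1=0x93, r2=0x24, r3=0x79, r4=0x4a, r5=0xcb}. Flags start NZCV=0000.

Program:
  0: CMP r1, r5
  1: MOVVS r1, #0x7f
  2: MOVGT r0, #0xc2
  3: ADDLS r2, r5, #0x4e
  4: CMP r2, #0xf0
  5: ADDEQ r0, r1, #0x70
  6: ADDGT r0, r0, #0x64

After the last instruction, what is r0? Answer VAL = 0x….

VAL = 0x33

0: ✓ CMP  NZCV=1000
1: · MOVVS
2: · MOVGT
3: ✓ ADDLS  r2←0x19
4: ✓ CMP  NZCV=0000
5: · ADDEQ
6: ✓ ADDGT  r0←0x33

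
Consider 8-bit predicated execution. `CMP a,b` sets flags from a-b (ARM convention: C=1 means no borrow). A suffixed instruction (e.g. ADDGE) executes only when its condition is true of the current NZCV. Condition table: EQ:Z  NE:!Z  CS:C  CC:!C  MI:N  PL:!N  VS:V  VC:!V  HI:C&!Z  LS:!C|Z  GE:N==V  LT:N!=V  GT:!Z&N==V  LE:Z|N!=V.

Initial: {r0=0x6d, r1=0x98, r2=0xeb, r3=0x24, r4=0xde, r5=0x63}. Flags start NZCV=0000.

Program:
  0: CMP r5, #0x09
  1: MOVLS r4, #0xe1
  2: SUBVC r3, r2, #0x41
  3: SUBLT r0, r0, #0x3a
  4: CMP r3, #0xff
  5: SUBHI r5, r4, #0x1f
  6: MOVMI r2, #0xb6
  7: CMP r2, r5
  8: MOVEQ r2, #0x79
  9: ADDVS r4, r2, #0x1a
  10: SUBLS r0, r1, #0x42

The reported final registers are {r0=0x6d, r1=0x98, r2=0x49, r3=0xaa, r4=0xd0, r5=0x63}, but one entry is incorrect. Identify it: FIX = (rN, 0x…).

0: ✓ CMP  NZCV=0010
1: · MOVLS
2: ✓ SUBVC  r3←0xaa
3: · SUBLT
4: ✓ CMP  NZCV=1000
5: · SUBHI
6: ✓ MOVMI  r2←0xb6
7: ✓ CMP  NZCV=0011
8: · MOVEQ
9: ✓ ADDVS  r4←0xd0
10: · SUBLS

FIX = (r2, 0xb6)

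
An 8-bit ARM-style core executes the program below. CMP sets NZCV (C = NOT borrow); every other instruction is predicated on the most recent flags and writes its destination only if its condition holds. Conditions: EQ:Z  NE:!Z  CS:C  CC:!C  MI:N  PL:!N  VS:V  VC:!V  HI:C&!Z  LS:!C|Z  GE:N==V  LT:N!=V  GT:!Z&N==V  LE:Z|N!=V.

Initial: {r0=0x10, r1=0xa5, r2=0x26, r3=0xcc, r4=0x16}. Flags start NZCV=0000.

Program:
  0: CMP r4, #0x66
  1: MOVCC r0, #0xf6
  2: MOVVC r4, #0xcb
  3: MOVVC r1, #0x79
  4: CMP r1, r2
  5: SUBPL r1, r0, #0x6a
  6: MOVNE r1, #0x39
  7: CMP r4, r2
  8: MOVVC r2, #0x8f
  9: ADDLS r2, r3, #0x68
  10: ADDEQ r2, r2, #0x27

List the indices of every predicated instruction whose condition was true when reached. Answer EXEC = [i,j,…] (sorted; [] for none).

EXEC = [1,2,3,5,6,8]

0: ✓ CMP  NZCV=1000
1: ✓ MOVCC  r0←0xf6
2: ✓ MOVVC  r4←0xcb
3: ✓ MOVVC  r1←0x79
4: ✓ CMP  NZCV=0010
5: ✓ SUBPL  r1←0x8c
6: ✓ MOVNE  r1←0x39
7: ✓ CMP  NZCV=1010
8: ✓ MOVVC  r2←0x8f
9: · ADDLS
10: · ADDEQ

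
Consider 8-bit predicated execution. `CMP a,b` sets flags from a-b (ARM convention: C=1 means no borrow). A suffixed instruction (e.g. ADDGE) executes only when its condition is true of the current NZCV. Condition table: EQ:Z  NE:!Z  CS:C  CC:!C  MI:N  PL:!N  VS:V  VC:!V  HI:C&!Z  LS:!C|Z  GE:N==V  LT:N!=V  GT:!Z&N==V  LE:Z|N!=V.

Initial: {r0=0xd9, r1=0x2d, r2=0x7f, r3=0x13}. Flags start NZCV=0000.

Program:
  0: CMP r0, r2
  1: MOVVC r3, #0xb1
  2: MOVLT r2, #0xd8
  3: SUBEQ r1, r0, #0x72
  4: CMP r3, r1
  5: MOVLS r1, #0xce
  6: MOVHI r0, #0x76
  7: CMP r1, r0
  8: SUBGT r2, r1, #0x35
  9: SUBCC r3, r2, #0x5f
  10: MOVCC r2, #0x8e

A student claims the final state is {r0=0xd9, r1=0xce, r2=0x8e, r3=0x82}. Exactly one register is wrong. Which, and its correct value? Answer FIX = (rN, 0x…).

[0] flags=0011 → (cmp)
[1] flags=0011 VC?F → skip
[2] flags=0011 LT?T → r2=0xd8
[3] flags=0011 EQ?F → skip
[4] flags=1000 → (cmp)
[5] flags=1000 LS?T → r1=0xce
[6] flags=1000 HI?F → skip
[7] flags=1000 → (cmp)
[8] flags=1000 GT?F → skip
[9] flags=1000 CC?T → r3=0x79
[10] flags=1000 CC?T → r2=0x8e

FIX = (r3, 0x79)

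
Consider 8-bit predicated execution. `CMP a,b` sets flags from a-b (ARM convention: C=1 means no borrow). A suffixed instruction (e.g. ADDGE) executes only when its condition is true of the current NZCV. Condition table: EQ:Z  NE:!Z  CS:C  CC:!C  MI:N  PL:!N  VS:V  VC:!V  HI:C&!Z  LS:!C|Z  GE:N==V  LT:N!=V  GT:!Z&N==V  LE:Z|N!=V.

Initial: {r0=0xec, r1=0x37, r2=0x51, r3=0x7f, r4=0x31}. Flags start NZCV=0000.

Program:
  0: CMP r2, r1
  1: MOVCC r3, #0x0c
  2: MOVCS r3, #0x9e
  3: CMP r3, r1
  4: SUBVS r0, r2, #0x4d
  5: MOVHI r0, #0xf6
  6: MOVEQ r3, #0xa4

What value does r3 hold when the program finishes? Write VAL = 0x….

VAL = 0x9e

[0] flags=0010 → (cmp)
[1] flags=0010 CC?F → skip
[2] flags=0010 CS?T → r3=0x9e
[3] flags=0011 → (cmp)
[4] flags=0011 VS?T → r0=0x04
[5] flags=0011 HI?T → r0=0xf6
[6] flags=0011 EQ?F → skip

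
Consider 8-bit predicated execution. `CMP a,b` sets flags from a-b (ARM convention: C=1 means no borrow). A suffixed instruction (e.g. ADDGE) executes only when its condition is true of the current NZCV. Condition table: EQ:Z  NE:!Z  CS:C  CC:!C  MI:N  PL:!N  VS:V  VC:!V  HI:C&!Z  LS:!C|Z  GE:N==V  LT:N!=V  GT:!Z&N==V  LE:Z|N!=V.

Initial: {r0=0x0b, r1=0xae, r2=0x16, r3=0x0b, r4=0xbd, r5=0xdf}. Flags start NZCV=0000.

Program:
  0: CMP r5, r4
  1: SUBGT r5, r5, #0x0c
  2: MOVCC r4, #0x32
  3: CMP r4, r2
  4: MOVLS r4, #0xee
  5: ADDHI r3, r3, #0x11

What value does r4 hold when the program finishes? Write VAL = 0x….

[0] flags=0010 → (cmp)
[1] flags=0010 GT?T → r5=0xd3
[2] flags=0010 CC?F → skip
[3] flags=1010 → (cmp)
[4] flags=1010 LS?F → skip
[5] flags=1010 HI?T → r3=0x1c

VAL = 0xbd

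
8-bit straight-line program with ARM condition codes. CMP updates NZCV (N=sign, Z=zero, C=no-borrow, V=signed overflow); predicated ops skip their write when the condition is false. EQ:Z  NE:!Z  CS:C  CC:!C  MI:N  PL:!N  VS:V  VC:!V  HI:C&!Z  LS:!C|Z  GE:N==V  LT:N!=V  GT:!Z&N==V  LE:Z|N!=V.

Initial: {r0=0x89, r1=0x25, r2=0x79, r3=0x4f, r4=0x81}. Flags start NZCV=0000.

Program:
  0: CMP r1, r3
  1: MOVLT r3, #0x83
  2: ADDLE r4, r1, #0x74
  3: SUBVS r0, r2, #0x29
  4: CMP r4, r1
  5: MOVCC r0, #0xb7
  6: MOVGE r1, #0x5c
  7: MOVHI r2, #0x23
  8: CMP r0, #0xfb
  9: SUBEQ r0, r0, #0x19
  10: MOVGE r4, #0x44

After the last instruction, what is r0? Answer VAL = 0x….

0: ✓ CMP  NZCV=1000
1: ✓ MOVLT  r3←0x83
2: ✓ ADDLE  r4←0x99
3: · SUBVS
4: ✓ CMP  NZCV=0011
5: · MOVCC
6: · MOVGE
7: ✓ MOVHI  r2←0x23
8: ✓ CMP  NZCV=1000
9: · SUBEQ
10: · MOVGE

VAL = 0x89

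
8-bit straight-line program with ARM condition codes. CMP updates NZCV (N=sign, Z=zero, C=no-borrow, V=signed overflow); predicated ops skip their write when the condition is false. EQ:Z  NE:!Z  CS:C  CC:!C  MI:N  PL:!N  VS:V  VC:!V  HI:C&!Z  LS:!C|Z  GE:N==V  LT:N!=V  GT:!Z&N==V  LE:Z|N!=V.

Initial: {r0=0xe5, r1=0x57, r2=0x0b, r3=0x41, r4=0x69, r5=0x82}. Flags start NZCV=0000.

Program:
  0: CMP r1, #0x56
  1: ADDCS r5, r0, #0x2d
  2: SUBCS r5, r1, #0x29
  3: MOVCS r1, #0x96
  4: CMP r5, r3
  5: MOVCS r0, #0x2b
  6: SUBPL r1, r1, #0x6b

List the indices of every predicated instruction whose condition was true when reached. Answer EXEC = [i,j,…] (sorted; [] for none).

[0] flags=0010 → (cmp)
[1] flags=0010 CS?T → r5=0x12
[2] flags=0010 CS?T → r5=0x2e
[3] flags=0010 CS?T → r1=0x96
[4] flags=1000 → (cmp)
[5] flags=1000 CS?F → skip
[6] flags=1000 PL?F → skip

EXEC = [1,2,3]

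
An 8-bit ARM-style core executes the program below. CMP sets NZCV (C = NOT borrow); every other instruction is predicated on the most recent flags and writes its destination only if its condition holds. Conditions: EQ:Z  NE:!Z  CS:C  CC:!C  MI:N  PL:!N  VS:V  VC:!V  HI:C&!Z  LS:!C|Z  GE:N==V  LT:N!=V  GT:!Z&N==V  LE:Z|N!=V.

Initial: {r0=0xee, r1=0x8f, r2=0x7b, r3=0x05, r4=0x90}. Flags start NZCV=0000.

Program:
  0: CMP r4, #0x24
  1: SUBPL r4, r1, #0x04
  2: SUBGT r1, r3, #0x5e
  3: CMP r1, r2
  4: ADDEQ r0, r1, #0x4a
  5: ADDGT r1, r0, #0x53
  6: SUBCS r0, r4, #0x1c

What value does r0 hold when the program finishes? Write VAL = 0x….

VAL = 0x6f

[0] flags=0011 → (cmp)
[1] flags=0011 PL?T → r4=0x8b
[2] flags=0011 GT?F → skip
[3] flags=0011 → (cmp)
[4] flags=0011 EQ?F → skip
[5] flags=0011 GT?F → skip
[6] flags=0011 CS?T → r0=0x6f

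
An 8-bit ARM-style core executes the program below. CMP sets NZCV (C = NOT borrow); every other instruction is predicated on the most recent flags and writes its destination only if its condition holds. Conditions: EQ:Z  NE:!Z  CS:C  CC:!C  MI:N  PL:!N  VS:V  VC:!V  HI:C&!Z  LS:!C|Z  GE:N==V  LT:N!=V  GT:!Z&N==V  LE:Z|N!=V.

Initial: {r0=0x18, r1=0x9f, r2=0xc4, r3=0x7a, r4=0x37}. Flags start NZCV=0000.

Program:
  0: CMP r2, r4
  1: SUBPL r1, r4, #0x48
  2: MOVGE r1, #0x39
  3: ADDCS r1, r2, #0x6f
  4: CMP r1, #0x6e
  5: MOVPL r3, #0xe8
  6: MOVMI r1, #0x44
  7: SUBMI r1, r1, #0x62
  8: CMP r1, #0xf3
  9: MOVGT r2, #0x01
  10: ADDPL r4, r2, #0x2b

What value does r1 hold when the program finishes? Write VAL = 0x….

VAL = 0xe2

0: ✓ CMP  NZCV=1010
1: · SUBPL
2: · MOVGE
3: ✓ ADDCS  r1←0x33
4: ✓ CMP  NZCV=1000
5: · MOVPL
6: ✓ MOVMI  r1←0x44
7: ✓ SUBMI  r1←0xe2
8: ✓ CMP  NZCV=1000
9: · MOVGT
10: · ADDPL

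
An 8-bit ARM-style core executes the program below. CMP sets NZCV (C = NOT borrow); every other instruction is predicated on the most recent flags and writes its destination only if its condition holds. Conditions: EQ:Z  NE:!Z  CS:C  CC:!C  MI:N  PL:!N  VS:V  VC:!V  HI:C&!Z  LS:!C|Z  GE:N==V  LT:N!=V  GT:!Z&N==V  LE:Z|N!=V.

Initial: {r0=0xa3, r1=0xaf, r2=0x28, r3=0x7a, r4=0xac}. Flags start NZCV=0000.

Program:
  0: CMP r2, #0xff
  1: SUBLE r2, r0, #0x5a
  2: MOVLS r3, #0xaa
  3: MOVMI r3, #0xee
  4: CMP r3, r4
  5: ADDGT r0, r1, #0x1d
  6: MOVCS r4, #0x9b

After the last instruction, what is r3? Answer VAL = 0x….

VAL = 0xaa

0: ✓ CMP  NZCV=0000
1: · SUBLE
2: ✓ MOVLS  r3←0xaa
3: · MOVMI
4: ✓ CMP  NZCV=1000
5: · ADDGT
6: · MOVCS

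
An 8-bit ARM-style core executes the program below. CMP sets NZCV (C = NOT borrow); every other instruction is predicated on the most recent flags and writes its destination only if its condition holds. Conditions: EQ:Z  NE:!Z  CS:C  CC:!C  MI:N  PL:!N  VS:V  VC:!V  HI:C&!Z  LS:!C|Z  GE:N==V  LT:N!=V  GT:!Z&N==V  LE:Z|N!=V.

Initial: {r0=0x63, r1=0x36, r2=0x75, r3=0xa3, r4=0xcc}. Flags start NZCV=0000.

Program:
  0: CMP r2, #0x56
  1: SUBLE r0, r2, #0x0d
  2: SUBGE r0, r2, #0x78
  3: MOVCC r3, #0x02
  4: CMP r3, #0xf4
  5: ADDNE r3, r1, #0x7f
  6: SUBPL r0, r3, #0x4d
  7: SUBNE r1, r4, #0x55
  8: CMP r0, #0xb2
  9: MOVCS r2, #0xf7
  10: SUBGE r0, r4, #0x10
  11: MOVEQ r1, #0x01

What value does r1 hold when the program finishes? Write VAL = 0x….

0: ✓ CMP  NZCV=0010
1: · SUBLE
2: ✓ SUBGE  r0←0xfd
3: · MOVCC
4: ✓ CMP  NZCV=1000
5: ✓ ADDNE  r3←0xb5
6: · SUBPL
7: ✓ SUBNE  r1←0x77
8: ✓ CMP  NZCV=0010
9: ✓ MOVCS  r2←0xf7
10: ✓ SUBGE  r0←0xbc
11: · MOVEQ

VAL = 0x77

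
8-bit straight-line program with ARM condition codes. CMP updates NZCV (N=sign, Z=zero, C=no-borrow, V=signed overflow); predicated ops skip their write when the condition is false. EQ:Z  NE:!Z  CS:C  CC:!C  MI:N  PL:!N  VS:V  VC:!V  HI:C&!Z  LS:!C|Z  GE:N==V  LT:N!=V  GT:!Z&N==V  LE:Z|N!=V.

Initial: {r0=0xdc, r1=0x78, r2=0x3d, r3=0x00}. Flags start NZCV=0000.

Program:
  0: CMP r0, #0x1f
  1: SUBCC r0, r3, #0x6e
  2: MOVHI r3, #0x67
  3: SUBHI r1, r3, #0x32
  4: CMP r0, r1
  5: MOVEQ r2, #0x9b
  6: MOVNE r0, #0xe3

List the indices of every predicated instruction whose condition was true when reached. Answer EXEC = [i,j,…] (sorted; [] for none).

0: ✓ CMP  NZCV=1010
1: · SUBCC
2: ✓ MOVHI  r3←0x67
3: ✓ SUBHI  r1←0x35
4: ✓ CMP  NZCV=1010
5: · MOVEQ
6: ✓ MOVNE  r0←0xe3

EXEC = [2,3,6]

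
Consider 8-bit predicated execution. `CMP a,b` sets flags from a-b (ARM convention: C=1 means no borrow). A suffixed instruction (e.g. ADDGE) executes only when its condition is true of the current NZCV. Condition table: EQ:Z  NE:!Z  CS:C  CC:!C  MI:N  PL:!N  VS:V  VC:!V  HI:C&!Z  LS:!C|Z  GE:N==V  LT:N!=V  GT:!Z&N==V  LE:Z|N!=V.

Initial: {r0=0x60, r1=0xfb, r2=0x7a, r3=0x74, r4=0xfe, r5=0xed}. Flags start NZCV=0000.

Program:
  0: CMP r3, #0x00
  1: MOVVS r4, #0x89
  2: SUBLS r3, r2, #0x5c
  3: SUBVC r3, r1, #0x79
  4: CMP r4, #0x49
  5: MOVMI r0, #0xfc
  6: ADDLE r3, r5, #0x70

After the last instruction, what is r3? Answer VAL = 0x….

0: ✓ CMP  NZCV=0010
1: · MOVVS
2: · SUBLS
3: ✓ SUBVC  r3←0x82
4: ✓ CMP  NZCV=1010
5: ✓ MOVMI  r0←0xfc
6: ✓ ADDLE  r3←0x5d

VAL = 0x5d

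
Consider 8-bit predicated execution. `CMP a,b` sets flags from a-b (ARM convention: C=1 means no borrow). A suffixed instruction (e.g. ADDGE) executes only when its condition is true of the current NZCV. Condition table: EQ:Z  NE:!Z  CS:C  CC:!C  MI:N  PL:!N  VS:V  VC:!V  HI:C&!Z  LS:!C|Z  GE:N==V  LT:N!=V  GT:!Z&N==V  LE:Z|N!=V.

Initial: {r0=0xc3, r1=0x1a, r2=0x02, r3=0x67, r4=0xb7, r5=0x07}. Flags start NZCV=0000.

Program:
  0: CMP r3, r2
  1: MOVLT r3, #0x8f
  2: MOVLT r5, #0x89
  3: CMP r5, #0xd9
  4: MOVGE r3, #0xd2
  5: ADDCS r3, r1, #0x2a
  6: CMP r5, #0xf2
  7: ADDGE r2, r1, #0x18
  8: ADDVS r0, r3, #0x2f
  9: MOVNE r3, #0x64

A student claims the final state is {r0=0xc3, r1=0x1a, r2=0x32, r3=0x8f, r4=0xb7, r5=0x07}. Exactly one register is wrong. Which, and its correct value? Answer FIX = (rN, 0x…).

FIX = (r3, 0x64)

[0] flags=0010 → (cmp)
[1] flags=0010 LT?F → skip
[2] flags=0010 LT?F → skip
[3] flags=0000 → (cmp)
[4] flags=0000 GE?T → r3=0xd2
[5] flags=0000 CS?F → skip
[6] flags=0000 → (cmp)
[7] flags=0000 GE?T → r2=0x32
[8] flags=0000 VS?F → skip
[9] flags=0000 NE?T → r3=0x64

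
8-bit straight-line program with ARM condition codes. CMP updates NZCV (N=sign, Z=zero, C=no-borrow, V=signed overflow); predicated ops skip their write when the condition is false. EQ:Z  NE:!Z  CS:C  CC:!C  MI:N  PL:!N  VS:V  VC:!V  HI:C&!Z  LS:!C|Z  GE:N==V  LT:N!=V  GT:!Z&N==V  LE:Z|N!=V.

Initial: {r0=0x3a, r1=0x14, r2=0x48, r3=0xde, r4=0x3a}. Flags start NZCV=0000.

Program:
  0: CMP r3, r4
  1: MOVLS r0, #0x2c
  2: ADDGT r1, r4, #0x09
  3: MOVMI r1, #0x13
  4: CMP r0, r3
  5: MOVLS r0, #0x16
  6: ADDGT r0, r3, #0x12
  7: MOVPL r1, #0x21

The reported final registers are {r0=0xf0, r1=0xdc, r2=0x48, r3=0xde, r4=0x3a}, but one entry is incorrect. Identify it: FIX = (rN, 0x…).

[0] flags=1010 → (cmp)
[1] flags=1010 LS?F → skip
[2] flags=1010 GT?F → skip
[3] flags=1010 MI?T → r1=0x13
[4] flags=0000 → (cmp)
[5] flags=0000 LS?T → r0=0x16
[6] flags=0000 GT?T → r0=0xf0
[7] flags=0000 PL?T → r1=0x21

FIX = (r1, 0x21)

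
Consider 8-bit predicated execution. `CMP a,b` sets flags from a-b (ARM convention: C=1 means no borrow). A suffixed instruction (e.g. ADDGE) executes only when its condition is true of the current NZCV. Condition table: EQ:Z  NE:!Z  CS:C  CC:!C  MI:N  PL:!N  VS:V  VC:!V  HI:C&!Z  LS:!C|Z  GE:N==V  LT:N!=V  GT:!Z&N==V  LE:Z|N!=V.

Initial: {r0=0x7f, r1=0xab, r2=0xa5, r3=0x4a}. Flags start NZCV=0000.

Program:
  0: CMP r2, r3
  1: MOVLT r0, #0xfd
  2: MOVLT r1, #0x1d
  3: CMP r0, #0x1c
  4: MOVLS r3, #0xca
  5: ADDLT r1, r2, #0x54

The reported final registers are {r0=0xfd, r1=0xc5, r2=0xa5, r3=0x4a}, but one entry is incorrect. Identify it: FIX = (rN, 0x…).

[0] flags=0011 → (cmp)
[1] flags=0011 LT?T → r0=0xfd
[2] flags=0011 LT?T → r1=0x1d
[3] flags=1010 → (cmp)
[4] flags=1010 LS?F → skip
[5] flags=1010 LT?T → r1=0xf9

FIX = (r1, 0xf9)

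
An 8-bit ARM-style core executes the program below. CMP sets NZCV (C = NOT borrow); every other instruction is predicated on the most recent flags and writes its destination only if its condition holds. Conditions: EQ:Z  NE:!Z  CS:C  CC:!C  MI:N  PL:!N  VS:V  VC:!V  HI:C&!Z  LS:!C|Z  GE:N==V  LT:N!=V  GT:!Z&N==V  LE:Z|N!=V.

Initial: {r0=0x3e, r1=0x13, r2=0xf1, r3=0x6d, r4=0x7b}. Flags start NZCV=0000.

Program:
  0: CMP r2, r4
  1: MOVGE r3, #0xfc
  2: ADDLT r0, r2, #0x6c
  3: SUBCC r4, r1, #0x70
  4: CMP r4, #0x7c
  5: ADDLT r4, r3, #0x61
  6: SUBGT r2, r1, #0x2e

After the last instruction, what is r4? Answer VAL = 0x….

[0] flags=0011 → (cmp)
[1] flags=0011 GE?F → skip
[2] flags=0011 LT?T → r0=0x5d
[3] flags=0011 CC?F → skip
[4] flags=1000 → (cmp)
[5] flags=1000 LT?T → r4=0xce
[6] flags=1000 GT?F → skip

VAL = 0xce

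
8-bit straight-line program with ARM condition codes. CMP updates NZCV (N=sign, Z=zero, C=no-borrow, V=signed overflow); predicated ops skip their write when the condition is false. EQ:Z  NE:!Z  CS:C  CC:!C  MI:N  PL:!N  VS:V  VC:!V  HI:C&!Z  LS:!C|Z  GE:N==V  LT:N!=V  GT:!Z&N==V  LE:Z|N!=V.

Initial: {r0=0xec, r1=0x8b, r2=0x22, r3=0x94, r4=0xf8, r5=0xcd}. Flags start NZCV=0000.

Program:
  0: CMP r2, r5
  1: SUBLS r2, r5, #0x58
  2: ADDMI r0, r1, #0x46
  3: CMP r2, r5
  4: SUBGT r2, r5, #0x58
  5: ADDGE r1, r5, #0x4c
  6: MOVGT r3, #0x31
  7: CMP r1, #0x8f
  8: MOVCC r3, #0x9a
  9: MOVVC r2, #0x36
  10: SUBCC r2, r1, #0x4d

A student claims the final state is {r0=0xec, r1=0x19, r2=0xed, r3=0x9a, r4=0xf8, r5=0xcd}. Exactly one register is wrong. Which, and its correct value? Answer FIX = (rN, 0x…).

[0] flags=0000 → (cmp)
[1] flags=0000 LS?T → r2=0x75
[2] flags=0000 MI?F → skip
[3] flags=1001 → (cmp)
[4] flags=1001 GT?T → r2=0x75
[5] flags=1001 GE?T → r1=0x19
[6] flags=1001 GT?T → r3=0x31
[7] flags=1001 → (cmp)
[8] flags=1001 CC?T → r3=0x9a
[9] flags=1001 VC?F → skip
[10] flags=1001 CC?T → r2=0xcc

FIX = (r2, 0xcc)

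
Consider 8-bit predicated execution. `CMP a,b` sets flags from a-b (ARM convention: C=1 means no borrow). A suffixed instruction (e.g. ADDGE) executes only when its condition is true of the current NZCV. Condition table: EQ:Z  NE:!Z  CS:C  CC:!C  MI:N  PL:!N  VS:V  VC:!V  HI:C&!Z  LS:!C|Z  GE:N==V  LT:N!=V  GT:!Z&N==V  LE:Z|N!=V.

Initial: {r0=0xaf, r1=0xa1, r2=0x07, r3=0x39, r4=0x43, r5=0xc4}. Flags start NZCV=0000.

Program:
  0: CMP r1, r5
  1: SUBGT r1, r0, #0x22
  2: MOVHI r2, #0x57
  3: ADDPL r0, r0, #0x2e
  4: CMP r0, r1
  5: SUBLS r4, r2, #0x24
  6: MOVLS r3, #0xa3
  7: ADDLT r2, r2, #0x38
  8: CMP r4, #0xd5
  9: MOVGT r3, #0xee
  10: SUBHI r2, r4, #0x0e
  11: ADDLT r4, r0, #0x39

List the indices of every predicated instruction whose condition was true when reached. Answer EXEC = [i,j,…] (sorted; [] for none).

EXEC = [9]

[0] flags=1000 → (cmp)
[1] flags=1000 GT?F → skip
[2] flags=1000 HI?F → skip
[3] flags=1000 PL?F → skip
[4] flags=0010 → (cmp)
[5] flags=0010 LS?F → skip
[6] flags=0010 LS?F → skip
[7] flags=0010 LT?F → skip
[8] flags=0000 → (cmp)
[9] flags=0000 GT?T → r3=0xee
[10] flags=0000 HI?F → skip
[11] flags=0000 LT?F → skip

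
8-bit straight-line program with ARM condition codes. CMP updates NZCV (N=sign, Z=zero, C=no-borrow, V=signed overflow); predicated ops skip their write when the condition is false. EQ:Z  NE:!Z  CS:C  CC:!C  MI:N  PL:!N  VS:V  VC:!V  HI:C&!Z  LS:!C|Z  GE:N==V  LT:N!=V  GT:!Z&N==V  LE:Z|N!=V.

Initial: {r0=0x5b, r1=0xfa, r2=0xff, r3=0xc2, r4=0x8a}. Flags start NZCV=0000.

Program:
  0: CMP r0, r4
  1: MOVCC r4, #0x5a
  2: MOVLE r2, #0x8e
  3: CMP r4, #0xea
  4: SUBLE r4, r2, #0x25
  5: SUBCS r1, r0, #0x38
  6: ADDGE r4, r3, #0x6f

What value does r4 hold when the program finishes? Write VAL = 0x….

VAL = 0x31

0: ✓ CMP  NZCV=1001
1: ✓ MOVCC  r4←0x5a
2: · MOVLE
3: ✓ CMP  NZCV=0000
4: · SUBLE
5: · SUBCS
6: ✓ ADDGE  r4←0x31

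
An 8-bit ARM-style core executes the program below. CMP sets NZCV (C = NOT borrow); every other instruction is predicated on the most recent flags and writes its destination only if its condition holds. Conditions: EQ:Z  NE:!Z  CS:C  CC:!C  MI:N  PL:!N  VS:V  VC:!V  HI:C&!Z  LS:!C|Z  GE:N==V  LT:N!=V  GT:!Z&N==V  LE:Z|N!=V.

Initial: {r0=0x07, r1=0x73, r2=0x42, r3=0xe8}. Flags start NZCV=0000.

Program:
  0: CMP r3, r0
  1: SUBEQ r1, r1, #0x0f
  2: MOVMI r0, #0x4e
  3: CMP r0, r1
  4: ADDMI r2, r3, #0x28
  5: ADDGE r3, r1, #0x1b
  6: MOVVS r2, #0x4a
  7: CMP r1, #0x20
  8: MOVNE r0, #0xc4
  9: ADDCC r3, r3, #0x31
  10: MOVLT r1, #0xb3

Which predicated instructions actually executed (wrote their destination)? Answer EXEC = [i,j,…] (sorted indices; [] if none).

EXEC = [2,4,8]

0: ✓ CMP  NZCV=1010
1: · SUBEQ
2: ✓ MOVMI  r0←0x4e
3: ✓ CMP  NZCV=1000
4: ✓ ADDMI  r2←0x10
5: · ADDGE
6: · MOVVS
7: ✓ CMP  NZCV=0010
8: ✓ MOVNE  r0←0xc4
9: · ADDCC
10: · MOVLT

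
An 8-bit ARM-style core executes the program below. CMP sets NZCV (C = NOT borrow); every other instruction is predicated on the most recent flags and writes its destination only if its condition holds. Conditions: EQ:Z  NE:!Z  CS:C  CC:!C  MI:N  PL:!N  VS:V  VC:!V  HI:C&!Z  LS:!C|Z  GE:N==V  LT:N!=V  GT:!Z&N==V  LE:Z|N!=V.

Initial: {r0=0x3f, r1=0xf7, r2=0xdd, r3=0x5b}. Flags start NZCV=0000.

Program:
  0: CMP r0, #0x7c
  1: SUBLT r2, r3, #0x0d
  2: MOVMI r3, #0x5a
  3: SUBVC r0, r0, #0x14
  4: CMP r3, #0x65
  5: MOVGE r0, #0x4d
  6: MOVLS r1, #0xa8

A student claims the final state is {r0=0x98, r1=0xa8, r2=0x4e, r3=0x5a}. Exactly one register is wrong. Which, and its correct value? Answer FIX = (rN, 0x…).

[0] flags=1000 → (cmp)
[1] flags=1000 LT?T → r2=0x4e
[2] flags=1000 MI?T → r3=0x5a
[3] flags=1000 VC?T → r0=0x2b
[4] flags=1000 → (cmp)
[5] flags=1000 GE?F → skip
[6] flags=1000 LS?T → r1=0xa8

FIX = (r0, 0x2b)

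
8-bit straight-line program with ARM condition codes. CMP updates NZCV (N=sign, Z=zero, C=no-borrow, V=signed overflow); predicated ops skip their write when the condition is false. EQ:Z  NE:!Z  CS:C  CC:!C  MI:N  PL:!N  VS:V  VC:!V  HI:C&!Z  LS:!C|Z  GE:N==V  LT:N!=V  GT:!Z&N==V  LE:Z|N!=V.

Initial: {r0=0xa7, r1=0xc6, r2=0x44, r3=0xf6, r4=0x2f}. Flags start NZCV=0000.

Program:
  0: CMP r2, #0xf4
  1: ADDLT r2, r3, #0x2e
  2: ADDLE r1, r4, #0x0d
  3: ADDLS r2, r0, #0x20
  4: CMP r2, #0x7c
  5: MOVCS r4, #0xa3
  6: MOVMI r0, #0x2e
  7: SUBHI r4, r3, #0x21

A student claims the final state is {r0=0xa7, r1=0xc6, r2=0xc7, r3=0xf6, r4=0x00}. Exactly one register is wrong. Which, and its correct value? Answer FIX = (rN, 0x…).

[0] flags=0000 → (cmp)
[1] flags=0000 LT?F → skip
[2] flags=0000 LE?F → skip
[3] flags=0000 LS?T → r2=0xc7
[4] flags=0011 → (cmp)
[5] flags=0011 CS?T → r4=0xa3
[6] flags=0011 MI?F → skip
[7] flags=0011 HI?T → r4=0xd5

FIX = (r4, 0xd5)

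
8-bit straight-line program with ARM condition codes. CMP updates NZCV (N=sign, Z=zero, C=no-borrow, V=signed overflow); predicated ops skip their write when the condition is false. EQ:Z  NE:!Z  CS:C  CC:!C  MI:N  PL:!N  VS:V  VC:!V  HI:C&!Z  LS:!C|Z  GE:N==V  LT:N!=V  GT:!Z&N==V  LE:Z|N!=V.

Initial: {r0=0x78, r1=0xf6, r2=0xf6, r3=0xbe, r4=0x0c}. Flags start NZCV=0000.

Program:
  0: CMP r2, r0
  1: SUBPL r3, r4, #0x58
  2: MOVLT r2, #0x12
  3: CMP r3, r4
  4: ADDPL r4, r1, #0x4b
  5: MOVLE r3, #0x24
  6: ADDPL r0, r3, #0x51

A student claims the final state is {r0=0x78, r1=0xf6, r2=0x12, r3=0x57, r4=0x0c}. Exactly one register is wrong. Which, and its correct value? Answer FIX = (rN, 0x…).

FIX = (r3, 0x24)

0: ✓ CMP  NZCV=0011
1: ✓ SUBPL  r3←0xb4
2: ✓ MOVLT  r2←0x12
3: ✓ CMP  NZCV=1010
4: · ADDPL
5: ✓ MOVLE  r3←0x24
6: · ADDPL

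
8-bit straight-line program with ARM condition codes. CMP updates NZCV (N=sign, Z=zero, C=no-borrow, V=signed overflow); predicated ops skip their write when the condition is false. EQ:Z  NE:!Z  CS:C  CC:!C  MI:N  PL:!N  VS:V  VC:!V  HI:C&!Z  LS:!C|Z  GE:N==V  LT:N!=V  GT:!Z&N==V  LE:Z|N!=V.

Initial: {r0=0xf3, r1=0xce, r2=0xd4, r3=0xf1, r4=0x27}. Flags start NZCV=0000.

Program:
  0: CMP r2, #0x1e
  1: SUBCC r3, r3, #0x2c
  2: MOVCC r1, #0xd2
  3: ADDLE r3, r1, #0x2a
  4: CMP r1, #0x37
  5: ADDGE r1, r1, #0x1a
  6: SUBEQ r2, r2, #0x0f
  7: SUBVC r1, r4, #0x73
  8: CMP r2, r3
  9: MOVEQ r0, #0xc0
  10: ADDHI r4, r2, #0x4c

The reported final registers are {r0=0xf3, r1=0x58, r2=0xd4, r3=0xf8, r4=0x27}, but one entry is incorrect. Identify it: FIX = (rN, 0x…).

FIX = (r1, 0xb4)

0: ✓ CMP  NZCV=1010
1: · SUBCC
2: · MOVCC
3: ✓ ADDLE  r3←0xf8
4: ✓ CMP  NZCV=1010
5: · ADDGE
6: · SUBEQ
7: ✓ SUBVC  r1←0xb4
8: ✓ CMP  NZCV=1000
9: · MOVEQ
10: · ADDHI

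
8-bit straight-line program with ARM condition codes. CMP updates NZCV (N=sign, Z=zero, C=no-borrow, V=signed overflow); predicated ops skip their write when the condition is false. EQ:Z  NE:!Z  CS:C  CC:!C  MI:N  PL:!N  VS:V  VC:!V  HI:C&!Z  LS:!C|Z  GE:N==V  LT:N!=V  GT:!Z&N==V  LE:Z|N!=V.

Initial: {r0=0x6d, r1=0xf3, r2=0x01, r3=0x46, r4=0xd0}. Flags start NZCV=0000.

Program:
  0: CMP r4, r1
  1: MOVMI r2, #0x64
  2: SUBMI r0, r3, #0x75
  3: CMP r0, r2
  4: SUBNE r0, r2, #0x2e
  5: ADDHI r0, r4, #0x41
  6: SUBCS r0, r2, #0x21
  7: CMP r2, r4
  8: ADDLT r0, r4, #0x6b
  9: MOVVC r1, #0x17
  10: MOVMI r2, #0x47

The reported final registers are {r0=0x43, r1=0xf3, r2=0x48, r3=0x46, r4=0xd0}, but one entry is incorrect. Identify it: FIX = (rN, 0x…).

FIX = (r2, 0x47)

[0] flags=1000 → (cmp)
[1] flags=1000 MI?T → r2=0x64
[2] flags=1000 MI?T → r0=0xd1
[3] flags=0011 → (cmp)
[4] flags=0011 NE?T → r0=0x36
[5] flags=0011 HI?T → r0=0x11
[6] flags=0011 CS?T → r0=0x43
[7] flags=1001 → (cmp)
[8] flags=1001 LT?F → skip
[9] flags=1001 VC?F → skip
[10] flags=1001 MI?T → r2=0x47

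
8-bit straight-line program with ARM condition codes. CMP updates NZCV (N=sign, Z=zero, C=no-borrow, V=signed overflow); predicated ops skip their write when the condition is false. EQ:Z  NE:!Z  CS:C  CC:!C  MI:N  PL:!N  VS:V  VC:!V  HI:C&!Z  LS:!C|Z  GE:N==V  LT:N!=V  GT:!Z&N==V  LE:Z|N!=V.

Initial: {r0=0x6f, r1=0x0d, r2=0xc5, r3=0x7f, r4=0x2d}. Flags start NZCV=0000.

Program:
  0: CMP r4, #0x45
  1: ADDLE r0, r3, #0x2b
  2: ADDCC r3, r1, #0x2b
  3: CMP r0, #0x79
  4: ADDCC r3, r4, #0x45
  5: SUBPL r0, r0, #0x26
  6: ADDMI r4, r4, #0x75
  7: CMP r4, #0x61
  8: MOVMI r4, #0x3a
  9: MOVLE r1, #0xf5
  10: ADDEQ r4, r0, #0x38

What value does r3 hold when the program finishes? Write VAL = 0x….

VAL = 0x38

0: ✓ CMP  NZCV=1000
1: ✓ ADDLE  r0←0xaa
2: ✓ ADDCC  r3←0x38
3: ✓ CMP  NZCV=0011
4: · ADDCC
5: ✓ SUBPL  r0←0x84
6: · ADDMI
7: ✓ CMP  NZCV=1000
8: ✓ MOVMI  r4←0x3a
9: ✓ MOVLE  r1←0xf5
10: · ADDEQ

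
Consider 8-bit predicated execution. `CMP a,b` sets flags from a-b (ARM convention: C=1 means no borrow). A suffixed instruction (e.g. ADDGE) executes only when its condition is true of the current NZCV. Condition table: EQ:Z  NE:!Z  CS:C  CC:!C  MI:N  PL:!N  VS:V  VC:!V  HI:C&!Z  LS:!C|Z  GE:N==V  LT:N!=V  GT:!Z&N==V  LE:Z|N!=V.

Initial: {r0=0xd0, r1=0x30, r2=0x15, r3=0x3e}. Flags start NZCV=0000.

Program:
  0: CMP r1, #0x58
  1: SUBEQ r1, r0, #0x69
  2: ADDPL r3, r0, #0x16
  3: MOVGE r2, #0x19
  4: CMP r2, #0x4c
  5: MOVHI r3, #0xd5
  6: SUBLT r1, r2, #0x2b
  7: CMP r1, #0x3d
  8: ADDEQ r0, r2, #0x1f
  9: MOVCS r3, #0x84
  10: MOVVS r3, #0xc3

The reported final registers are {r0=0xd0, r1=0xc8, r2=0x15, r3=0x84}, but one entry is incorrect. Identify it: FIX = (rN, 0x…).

0: ✓ CMP  NZCV=1000
1: · SUBEQ
2: · ADDPL
3: · MOVGE
4: ✓ CMP  NZCV=1000
5: · MOVHI
6: ✓ SUBLT  r1←0xea
7: ✓ CMP  NZCV=1010
8: · ADDEQ
9: ✓ MOVCS  r3←0x84
10: · MOVVS

FIX = (r1, 0xea)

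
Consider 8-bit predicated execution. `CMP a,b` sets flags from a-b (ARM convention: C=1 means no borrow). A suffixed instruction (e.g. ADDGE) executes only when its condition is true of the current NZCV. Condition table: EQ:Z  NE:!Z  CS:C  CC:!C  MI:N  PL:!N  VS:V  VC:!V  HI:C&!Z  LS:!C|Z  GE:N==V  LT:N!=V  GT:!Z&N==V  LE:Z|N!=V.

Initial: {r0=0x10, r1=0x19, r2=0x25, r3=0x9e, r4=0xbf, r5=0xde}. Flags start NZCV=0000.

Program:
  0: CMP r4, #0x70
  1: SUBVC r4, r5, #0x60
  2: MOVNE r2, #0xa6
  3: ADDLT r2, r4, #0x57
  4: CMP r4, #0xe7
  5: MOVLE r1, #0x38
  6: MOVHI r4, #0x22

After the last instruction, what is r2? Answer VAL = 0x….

VAL = 0x16

0: ✓ CMP  NZCV=0011
1: · SUBVC
2: ✓ MOVNE  r2←0xa6
3: ✓ ADDLT  r2←0x16
4: ✓ CMP  NZCV=1000
5: ✓ MOVLE  r1←0x38
6: · MOVHI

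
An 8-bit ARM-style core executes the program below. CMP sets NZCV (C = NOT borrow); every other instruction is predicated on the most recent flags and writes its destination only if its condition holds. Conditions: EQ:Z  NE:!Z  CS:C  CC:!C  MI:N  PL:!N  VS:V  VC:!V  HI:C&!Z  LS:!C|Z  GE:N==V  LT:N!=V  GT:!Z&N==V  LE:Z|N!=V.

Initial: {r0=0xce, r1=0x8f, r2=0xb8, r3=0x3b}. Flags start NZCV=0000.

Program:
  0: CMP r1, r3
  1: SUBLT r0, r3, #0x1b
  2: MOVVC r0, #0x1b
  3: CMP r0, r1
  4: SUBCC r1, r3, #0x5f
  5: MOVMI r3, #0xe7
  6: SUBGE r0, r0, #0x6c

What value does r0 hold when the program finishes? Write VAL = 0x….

0: ✓ CMP  NZCV=0011
1: ✓ SUBLT  r0←0x20
2: · MOVVC
3: ✓ CMP  NZCV=1001
4: ✓ SUBCC  r1←0xdc
5: ✓ MOVMI  r3←0xe7
6: ✓ SUBGE  r0←0xb4

VAL = 0xb4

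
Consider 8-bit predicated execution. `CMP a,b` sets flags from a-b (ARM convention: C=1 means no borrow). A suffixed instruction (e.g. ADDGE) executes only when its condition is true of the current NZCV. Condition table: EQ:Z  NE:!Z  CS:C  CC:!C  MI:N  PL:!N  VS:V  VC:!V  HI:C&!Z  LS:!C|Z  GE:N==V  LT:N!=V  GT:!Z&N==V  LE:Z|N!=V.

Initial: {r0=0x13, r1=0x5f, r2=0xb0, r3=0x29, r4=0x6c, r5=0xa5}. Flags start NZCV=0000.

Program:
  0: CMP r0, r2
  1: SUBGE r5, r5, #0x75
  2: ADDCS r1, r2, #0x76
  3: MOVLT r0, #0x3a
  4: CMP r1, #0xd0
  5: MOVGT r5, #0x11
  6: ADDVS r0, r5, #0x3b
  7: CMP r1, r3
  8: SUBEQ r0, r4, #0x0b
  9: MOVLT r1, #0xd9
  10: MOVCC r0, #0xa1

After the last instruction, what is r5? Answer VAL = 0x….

VAL = 0x11

0: ✓ CMP  NZCV=0000
1: ✓ SUBGE  r5←0x30
2: · ADDCS
3: · MOVLT
4: ✓ CMP  NZCV=1001
5: ✓ MOVGT  r5←0x11
6: ✓ ADDVS  r0←0x4c
7: ✓ CMP  NZCV=0010
8: · SUBEQ
9: · MOVLT
10: · MOVCC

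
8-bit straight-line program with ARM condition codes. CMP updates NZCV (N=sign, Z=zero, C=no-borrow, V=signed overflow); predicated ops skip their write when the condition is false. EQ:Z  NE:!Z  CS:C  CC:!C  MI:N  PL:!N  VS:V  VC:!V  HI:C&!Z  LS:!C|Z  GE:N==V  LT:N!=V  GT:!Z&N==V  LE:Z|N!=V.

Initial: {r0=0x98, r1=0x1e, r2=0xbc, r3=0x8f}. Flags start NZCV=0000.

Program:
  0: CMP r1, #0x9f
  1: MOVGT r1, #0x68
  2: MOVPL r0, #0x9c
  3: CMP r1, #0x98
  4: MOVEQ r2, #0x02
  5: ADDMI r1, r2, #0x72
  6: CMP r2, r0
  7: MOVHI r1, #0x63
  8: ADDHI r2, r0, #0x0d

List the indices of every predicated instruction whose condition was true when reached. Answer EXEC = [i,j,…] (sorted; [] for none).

0: ✓ CMP  NZCV=0000
1: ✓ MOVGT  r1←0x68
2: ✓ MOVPL  r0←0x9c
3: ✓ CMP  NZCV=1001
4: · MOVEQ
5: ✓ ADDMI  r1←0x2e
6: ✓ CMP  NZCV=0010
7: ✓ MOVHI  r1←0x63
8: ✓ ADDHI  r2←0xa9

EXEC = [1,2,5,7,8]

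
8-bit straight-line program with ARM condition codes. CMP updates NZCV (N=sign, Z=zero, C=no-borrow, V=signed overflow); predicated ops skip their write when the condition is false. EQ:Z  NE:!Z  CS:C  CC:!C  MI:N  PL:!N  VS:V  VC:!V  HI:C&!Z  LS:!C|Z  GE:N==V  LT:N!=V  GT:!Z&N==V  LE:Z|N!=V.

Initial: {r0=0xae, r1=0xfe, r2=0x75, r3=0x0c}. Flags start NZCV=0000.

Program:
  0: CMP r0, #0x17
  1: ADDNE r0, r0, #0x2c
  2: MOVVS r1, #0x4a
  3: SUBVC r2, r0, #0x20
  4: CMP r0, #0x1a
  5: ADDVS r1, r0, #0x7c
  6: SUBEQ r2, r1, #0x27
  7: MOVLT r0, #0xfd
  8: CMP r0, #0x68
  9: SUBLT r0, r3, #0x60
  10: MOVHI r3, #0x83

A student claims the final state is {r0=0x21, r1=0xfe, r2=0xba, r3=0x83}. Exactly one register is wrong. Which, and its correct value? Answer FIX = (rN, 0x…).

FIX = (r0, 0xac)

[0] flags=1010 → (cmp)
[1] flags=1010 NE?T → r0=0xda
[2] flags=1010 VS?F → skip
[3] flags=1010 VC?T → r2=0xba
[4] flags=1010 → (cmp)
[5] flags=1010 VS?F → skip
[6] flags=1010 EQ?F → skip
[7] flags=1010 LT?T → r0=0xfd
[8] flags=1010 → (cmp)
[9] flags=1010 LT?T → r0=0xac
[10] flags=1010 HI?T → r3=0x83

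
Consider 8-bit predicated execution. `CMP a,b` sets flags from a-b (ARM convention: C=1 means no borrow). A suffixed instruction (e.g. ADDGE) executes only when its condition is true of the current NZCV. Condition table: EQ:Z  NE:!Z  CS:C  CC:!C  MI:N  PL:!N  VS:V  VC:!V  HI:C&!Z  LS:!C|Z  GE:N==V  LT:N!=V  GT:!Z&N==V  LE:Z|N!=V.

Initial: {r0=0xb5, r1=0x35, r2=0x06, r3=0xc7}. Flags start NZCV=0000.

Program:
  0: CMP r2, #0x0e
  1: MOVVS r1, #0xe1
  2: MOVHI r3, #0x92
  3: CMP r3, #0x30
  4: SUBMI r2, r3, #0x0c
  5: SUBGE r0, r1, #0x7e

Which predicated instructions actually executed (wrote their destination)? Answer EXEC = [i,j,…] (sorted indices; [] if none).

EXEC = [4]

[0] flags=1000 → (cmp)
[1] flags=1000 VS?F → skip
[2] flags=1000 HI?F → skip
[3] flags=1010 → (cmp)
[4] flags=1010 MI?T → r2=0xbb
[5] flags=1010 GE?F → skip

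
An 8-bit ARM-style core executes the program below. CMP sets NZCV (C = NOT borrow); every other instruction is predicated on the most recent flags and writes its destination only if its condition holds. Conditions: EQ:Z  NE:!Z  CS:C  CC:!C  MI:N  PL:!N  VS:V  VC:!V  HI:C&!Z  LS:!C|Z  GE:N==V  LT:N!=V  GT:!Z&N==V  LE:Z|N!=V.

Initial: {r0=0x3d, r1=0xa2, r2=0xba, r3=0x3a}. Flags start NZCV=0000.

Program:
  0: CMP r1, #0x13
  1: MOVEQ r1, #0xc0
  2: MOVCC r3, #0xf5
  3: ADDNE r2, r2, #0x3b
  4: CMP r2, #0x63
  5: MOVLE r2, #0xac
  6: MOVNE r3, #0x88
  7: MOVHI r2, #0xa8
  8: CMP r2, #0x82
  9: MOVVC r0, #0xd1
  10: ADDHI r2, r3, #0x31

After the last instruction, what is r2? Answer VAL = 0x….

VAL = 0xb9

[0] flags=1010 → (cmp)
[1] flags=1010 EQ?F → skip
[2] flags=1010 CC?F → skip
[3] flags=1010 NE?T → r2=0xf5
[4] flags=1010 → (cmp)
[5] flags=1010 LE?T → r2=0xac
[6] flags=1010 NE?T → r3=0x88
[7] flags=1010 HI?T → r2=0xa8
[8] flags=0010 → (cmp)
[9] flags=0010 VC?T → r0=0xd1
[10] flags=0010 HI?T → r2=0xb9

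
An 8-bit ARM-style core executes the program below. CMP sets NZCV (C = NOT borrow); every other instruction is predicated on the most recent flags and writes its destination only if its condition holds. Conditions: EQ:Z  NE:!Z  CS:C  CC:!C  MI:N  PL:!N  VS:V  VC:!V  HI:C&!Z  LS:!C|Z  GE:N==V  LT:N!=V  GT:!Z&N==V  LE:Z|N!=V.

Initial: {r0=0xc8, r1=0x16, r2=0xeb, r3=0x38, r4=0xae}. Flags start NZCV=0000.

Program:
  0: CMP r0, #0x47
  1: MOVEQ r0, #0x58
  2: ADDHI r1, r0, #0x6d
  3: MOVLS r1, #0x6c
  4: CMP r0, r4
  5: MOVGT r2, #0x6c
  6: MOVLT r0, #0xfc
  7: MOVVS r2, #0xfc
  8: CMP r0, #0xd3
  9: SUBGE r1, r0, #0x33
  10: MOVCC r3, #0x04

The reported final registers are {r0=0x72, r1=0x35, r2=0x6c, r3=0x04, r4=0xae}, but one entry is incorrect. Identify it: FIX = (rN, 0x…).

FIX = (r0, 0xc8)

0: ✓ CMP  NZCV=1010
1: · MOVEQ
2: ✓ ADDHI  r1←0x35
3: · MOVLS
4: ✓ CMP  NZCV=0010
5: ✓ MOVGT  r2←0x6c
6: · MOVLT
7: · MOVVS
8: ✓ CMP  NZCV=1000
9: · SUBGE
10: ✓ MOVCC  r3←0x04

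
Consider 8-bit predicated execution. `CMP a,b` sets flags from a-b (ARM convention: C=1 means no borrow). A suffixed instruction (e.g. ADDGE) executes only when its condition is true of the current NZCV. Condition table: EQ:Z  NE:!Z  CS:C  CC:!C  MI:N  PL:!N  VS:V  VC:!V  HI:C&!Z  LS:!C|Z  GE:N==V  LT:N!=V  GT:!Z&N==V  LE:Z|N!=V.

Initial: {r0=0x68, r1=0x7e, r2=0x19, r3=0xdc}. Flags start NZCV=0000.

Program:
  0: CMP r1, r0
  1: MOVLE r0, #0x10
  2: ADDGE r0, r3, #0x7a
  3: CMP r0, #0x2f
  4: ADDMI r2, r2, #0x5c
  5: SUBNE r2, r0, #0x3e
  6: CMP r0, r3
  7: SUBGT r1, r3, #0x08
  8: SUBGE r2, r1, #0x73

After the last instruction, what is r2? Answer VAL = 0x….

0: ✓ CMP  NZCV=0010
1: · MOVLE
2: ✓ ADDGE  r0←0x56
3: ✓ CMP  NZCV=0010
4: · ADDMI
5: ✓ SUBNE  r2←0x18
6: ✓ CMP  NZCV=0000
7: ✓ SUBGT  r1←0xd4
8: ✓ SUBGE  r2←0x61

VAL = 0x61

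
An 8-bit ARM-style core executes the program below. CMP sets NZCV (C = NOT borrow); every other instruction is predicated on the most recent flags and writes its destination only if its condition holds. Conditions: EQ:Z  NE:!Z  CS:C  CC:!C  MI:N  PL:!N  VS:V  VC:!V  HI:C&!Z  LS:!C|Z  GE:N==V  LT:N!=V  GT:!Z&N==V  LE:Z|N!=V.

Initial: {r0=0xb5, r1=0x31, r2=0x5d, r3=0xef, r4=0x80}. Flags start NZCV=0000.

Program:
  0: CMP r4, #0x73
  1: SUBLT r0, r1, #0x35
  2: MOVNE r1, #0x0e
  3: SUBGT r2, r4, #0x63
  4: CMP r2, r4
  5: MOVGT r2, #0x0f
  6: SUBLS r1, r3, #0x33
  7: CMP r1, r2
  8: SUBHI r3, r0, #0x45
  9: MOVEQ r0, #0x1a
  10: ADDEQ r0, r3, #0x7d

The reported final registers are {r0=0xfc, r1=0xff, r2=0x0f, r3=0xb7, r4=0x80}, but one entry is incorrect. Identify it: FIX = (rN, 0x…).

FIX = (r1, 0xbc)

[0] flags=0011 → (cmp)
[1] flags=0011 LT?T → r0=0xfc
[2] flags=0011 NE?T → r1=0x0e
[3] flags=0011 GT?F → skip
[4] flags=1001 → (cmp)
[5] flags=1001 GT?T → r2=0x0f
[6] flags=1001 LS?T → r1=0xbc
[7] flags=1010 → (cmp)
[8] flags=1010 HI?T → r3=0xb7
[9] flags=1010 EQ?F → skip
[10] flags=1010 EQ?F → skip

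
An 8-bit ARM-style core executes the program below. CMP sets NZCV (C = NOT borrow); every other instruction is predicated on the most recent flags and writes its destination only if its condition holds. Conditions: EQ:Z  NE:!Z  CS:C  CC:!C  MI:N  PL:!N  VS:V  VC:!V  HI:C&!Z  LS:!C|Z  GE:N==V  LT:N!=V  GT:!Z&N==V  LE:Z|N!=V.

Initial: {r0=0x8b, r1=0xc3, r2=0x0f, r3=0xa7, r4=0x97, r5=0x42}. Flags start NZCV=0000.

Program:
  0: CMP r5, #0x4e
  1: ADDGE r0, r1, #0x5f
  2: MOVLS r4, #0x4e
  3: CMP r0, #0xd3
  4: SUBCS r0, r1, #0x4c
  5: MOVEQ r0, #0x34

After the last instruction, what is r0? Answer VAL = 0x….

0: ✓ CMP  NZCV=1000
1: · ADDGE
2: ✓ MOVLS  r4←0x4e
3: ✓ CMP  NZCV=1000
4: · SUBCS
5: · MOVEQ

VAL = 0x8b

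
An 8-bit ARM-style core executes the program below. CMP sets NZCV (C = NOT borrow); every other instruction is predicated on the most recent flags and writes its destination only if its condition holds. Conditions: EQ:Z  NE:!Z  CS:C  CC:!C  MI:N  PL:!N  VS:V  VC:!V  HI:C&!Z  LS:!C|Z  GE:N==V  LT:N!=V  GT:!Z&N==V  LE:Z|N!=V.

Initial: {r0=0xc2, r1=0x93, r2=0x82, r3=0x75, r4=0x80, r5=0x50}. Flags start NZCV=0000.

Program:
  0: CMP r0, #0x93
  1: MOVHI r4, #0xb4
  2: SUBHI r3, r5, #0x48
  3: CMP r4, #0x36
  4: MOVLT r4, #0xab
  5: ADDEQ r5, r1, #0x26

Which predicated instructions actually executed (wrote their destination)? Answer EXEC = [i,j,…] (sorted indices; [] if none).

EXEC = [1,2,4]

[0] flags=0010 → (cmp)
[1] flags=0010 HI?T → r4=0xb4
[2] flags=0010 HI?T → r3=0x08
[3] flags=0011 → (cmp)
[4] flags=0011 LT?T → r4=0xab
[5] flags=0011 EQ?F → skip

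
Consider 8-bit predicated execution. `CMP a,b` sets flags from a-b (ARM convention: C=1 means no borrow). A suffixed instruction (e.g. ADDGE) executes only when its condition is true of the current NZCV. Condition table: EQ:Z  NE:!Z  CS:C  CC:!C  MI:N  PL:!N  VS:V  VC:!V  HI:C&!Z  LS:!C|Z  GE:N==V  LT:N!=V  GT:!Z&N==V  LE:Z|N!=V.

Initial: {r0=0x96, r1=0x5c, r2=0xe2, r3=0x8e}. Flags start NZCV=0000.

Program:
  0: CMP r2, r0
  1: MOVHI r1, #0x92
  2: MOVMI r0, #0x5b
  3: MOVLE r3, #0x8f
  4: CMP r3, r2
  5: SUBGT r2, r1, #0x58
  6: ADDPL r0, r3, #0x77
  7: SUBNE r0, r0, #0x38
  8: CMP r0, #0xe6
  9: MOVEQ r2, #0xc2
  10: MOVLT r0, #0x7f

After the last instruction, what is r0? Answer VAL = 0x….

[0] flags=0010 → (cmp)
[1] flags=0010 HI?T → r1=0x92
[2] flags=0010 MI?F → skip
[3] flags=0010 LE?F → skip
[4] flags=1000 → (cmp)
[5] flags=1000 GT?F → skip
[6] flags=1000 PL?F → skip
[7] flags=1000 NE?T → r0=0x5e
[8] flags=0000 → (cmp)
[9] flags=0000 EQ?F → skip
[10] flags=0000 LT?F → skip

VAL = 0x5e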